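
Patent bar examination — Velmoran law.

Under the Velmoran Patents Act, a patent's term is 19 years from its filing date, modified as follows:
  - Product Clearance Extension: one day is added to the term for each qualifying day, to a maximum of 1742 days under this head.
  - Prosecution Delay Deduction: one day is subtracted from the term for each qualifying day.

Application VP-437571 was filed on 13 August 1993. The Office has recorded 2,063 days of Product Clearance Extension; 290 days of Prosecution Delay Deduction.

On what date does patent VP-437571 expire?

2016-08-04

Base term: filing date + 19 years → 13 August 2012.
Product Clearance Extension: 2063 days claimed exceeds the 1742-day cap, so +1742 days → 21 May 2017.
Prosecution Delay Deduction: −290 days → 4 August 2016.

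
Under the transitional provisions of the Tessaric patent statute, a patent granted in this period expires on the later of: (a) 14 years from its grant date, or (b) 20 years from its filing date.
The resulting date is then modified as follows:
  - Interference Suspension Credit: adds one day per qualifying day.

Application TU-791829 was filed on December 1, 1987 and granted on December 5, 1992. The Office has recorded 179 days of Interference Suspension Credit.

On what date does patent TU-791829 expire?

(a) grant + 14 years → 5 December 2006.
(b) filing + 20 years → 1 December 2007.
Later of the two: 1 December 2007.
Interference Suspension Credit: +179 days → 28 May 2008.

2008-05-28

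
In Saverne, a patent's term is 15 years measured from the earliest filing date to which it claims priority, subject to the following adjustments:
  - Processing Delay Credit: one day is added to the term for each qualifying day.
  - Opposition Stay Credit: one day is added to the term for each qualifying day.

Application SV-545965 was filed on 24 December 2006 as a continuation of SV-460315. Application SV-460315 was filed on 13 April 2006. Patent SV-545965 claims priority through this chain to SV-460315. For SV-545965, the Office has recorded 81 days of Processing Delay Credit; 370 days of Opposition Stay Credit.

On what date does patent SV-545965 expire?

Earliest priority filing: 13 April 2006.
Base term: 13 April 2006 + 15 years → 13 April 2021.
Processing Delay Credit: +81 days → 3 July 2021.
Opposition Stay Credit: +370 days → 8 July 2022.

2022-07-08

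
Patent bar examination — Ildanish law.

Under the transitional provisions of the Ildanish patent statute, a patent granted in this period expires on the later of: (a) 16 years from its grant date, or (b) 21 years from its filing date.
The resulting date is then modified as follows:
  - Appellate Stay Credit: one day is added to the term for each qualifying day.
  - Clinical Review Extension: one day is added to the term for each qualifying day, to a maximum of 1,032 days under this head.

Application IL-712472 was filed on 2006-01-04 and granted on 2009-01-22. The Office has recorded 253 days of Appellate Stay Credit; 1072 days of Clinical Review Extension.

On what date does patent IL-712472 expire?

(a) grant + 16 years → 22 January 2025.
(b) filing + 21 years → 4 January 2027.
Later of the two: 4 January 2027.
Appellate Stay Credit: +253 days → 14 September 2027.
Clinical Review Extension: 1072 days claimed exceeds the 1032-day cap, so +1032 days → 12 July 2030.

July 12, 2030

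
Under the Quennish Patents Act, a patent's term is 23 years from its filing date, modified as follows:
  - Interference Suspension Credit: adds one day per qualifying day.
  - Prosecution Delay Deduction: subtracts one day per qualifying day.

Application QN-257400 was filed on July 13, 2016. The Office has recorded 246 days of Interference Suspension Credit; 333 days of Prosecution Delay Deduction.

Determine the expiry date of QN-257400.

Base term: filing date + 23 years → 13 July 2039.
Interference Suspension Credit: +246 days → 15 March 2040.
Prosecution Delay Deduction: −333 days → 17 April 2039.

2039-04-17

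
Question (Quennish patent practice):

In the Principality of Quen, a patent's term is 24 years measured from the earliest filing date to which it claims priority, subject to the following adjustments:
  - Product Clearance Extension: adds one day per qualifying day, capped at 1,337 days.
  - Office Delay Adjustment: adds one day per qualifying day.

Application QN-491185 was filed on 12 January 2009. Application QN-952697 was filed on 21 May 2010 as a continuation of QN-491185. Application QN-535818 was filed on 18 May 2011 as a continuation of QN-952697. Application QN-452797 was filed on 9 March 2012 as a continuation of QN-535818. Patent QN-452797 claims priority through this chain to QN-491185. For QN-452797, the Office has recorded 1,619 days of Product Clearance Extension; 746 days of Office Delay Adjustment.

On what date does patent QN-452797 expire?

September 26, 2038

Earliest priority filing: 12 January 2009.
Base term: 12 January 2009 + 24 years → 12 January 2033.
Product Clearance Extension: 1619 days claimed exceeds the 1337-day cap, so +1337 days → 10 September 2036.
Office Delay Adjustment: +746 days → 26 September 2038.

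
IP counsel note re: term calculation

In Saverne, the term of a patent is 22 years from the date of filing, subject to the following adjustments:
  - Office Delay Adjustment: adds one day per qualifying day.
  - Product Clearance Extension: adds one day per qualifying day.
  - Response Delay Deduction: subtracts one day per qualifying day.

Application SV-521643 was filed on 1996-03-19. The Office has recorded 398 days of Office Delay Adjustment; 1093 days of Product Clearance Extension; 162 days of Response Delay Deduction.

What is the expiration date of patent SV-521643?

Base term: filing date + 22 years → 19 March 2018.
Office Delay Adjustment: +398 days → 21 April 2019.
Product Clearance Extension: +1093 days → 18 April 2022.
Response Delay Deduction: −162 days → 7 November 2021.

November 7, 2021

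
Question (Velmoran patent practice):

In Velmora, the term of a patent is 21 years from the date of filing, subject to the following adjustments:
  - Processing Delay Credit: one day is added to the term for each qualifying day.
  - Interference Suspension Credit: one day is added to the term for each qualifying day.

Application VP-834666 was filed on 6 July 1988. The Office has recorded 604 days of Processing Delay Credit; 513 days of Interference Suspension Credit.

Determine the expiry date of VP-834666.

2012-07-27

Base term: filing date + 21 years → 6 July 2009.
Processing Delay Credit: +604 days → 2 March 2011.
Interference Suspension Credit: +513 days → 27 July 2012.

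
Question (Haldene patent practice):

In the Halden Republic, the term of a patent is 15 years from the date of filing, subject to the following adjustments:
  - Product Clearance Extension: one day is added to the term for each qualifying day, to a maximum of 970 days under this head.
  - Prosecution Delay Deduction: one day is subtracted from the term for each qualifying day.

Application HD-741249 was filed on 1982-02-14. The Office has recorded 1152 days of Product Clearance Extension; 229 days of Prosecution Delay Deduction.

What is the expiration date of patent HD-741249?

Base term: filing date + 15 years → 14 February 1997.
Product Clearance Extension: 1152 days claimed exceeds the 970-day cap, so +970 days → 12 October 1999.
Prosecution Delay Deduction: −229 days → 25 February 1999.

February 25, 1999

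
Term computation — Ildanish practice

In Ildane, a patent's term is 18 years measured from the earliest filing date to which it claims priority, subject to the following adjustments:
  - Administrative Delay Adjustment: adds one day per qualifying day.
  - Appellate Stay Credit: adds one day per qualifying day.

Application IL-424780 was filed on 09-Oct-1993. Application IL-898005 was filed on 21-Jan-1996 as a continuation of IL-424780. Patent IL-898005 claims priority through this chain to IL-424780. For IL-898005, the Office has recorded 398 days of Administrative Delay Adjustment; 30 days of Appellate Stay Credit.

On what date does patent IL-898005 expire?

Earliest priority filing: 9 October 1993.
Base term: 9 October 1993 + 18 years → 9 October 2011.
Administrative Delay Adjustment: +398 days → 10 November 2012.
Appellate Stay Credit: +30 days → 10 December 2012.

2012-12-10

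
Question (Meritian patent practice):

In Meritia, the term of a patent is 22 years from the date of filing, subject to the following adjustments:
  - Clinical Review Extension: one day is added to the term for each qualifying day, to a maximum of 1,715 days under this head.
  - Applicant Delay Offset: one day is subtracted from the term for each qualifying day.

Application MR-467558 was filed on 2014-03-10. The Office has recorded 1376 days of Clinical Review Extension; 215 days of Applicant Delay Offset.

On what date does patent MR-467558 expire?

Base term: filing date + 22 years → 10 March 2036.
Clinical Review Extension: 1376 days (within the 1715-day cap) → +1376 days → 16 December 2039.
Applicant Delay Offset: −215 days → 15 May 2039.

May 15, 2039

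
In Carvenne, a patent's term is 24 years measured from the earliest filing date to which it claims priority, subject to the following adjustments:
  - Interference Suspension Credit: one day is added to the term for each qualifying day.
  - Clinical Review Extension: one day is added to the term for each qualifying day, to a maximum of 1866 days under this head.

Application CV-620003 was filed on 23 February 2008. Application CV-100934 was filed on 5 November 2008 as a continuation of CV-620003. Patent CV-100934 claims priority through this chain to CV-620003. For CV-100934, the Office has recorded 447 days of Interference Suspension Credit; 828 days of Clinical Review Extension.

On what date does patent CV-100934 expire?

Earliest priority filing: 23 February 2008.
Base term: 23 February 2008 + 24 years → 23 February 2032.
Interference Suspension Credit: +447 days → 15 May 2033.
Clinical Review Extension: 828 days (within the 1866-day cap) → +828 days → 21 August 2035.

2035-08-21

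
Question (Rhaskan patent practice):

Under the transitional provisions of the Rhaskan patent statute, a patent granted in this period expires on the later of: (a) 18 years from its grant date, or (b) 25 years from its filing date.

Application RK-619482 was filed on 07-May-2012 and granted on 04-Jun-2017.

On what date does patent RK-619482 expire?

(a) grant + 18 years → 4 June 2035.
(b) filing + 25 years → 7 May 2037.
Later of the two: 7 May 2037.

2037-05-07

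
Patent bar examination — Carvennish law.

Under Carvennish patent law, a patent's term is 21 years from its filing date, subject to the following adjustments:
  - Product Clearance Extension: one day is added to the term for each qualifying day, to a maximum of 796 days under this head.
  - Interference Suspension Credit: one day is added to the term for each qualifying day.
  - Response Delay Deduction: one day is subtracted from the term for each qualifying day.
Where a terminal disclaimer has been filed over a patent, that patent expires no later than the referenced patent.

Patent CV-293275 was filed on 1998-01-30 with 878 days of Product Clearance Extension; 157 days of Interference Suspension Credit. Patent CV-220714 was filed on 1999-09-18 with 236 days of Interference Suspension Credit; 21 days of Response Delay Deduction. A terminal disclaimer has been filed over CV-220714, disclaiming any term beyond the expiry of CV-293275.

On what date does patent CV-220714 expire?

April 21, 2021

Natural term of CV-220714:
  Base: filing + 21 years → 18 September 2020.
  Interference Suspension Credit: +236 days → 12 May 2021.
  Response Delay Deduction: −21 days → 21 April 2021.
Expiry of referenced patent CV-293275:
  Base: filing + 21 years → 30 January 2019.
  Product Clearance Extension: 878 days claimed exceeds the 796-day cap, so +796 days → 5 April 2021.
  Interference Suspension Credit: +157 days → 9 September 2021.
Terminal disclaimer: CV-220714 expires on the earlier of 21 April 2021 and 9 September 2021.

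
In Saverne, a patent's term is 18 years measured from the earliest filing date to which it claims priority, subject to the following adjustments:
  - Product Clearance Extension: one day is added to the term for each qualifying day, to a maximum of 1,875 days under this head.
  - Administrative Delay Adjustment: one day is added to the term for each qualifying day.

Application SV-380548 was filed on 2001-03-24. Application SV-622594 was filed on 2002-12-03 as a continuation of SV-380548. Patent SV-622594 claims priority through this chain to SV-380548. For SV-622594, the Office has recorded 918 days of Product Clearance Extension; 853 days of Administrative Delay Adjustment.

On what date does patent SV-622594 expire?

2024-01-28

Earliest priority filing: 24 March 2001.
Base term: 24 March 2001 + 18 years → 24 March 2019.
Product Clearance Extension: 918 days (within the 1875-day cap) → +918 days → 27 September 2021.
Administrative Delay Adjustment: +853 days → 28 January 2024.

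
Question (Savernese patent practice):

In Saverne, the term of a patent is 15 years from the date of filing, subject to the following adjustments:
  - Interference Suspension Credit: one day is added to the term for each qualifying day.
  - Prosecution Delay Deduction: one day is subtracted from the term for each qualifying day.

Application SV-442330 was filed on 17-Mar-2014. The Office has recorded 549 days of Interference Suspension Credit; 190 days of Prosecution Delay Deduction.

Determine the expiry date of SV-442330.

March 11, 2030

Base term: filing date + 15 years → 17 March 2029.
Interference Suspension Credit: +549 days → 17 September 2030.
Prosecution Delay Deduction: −190 days → 11 March 2030.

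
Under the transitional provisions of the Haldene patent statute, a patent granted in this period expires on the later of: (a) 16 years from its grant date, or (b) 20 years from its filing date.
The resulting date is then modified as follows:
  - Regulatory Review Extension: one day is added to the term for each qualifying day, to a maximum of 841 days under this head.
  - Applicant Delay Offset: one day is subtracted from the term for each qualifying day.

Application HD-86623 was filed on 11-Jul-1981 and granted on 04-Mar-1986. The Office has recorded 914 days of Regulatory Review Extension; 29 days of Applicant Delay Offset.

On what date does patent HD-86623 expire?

May 24, 2004

(a) grant + 16 years → 4 March 2002.
(b) filing + 20 years → 11 July 2001.
Later of the two: 4 March 2002.
Regulatory Review Extension: 914 days claimed exceeds the 841-day cap, so +841 days → 22 June 2004.
Applicant Delay Offset: −29 days → 24 May 2004.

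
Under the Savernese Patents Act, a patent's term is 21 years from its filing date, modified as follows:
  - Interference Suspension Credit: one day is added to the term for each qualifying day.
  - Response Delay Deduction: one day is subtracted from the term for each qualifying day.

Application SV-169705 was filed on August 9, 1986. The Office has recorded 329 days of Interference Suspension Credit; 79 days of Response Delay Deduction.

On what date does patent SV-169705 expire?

Base term: filing date + 21 years → 9 August 2007.
Interference Suspension Credit: +329 days → 3 July 2008.
Response Delay Deduction: −79 days → 15 April 2008.

April 15, 2008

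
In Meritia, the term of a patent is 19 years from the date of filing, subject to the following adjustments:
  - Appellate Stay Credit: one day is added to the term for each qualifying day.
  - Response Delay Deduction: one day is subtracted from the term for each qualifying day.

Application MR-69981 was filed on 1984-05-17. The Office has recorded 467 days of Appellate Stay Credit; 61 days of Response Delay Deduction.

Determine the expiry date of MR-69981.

Base term: filing date + 19 years → 17 May 2003.
Appellate Stay Credit: +467 days → 26 August 2004.
Response Delay Deduction: −61 days → 26 June 2004.

2004-06-26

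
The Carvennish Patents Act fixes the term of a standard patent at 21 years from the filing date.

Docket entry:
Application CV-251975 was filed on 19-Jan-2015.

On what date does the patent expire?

January 19, 2036

Filing date + 21 years → 19 January 2036.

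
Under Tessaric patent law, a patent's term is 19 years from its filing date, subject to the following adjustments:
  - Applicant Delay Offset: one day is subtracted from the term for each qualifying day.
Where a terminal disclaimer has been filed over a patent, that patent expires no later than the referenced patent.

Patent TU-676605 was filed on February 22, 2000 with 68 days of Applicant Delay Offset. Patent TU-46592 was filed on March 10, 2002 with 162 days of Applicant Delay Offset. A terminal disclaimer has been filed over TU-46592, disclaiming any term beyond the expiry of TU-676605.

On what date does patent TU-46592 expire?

December 16, 2018

Natural term of TU-46592:
  Base: filing + 19 years → 10 March 2021.
  Applicant Delay Offset: −162 days → 29 September 2020.
Expiry of referenced patent TU-676605:
  Base: filing + 19 years → 22 February 2019.
  Applicant Delay Offset: −68 days → 16 December 2018.
Terminal disclaimer: TU-46592 expires on the earlier of 29 September 2020 and 16 December 2018.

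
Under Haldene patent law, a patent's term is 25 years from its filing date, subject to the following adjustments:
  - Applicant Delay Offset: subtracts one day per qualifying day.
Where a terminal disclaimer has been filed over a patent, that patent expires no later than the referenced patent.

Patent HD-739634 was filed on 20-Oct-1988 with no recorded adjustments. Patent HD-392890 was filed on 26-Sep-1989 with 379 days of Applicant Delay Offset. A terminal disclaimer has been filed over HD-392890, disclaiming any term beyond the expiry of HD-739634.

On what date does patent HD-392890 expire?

2013-09-12

Natural term of HD-392890:
  Base: filing + 25 years → 26 September 2014.
  Applicant Delay Offset: −379 days → 12 September 2013.
Expiry of referenced patent HD-739634:
  Base: filing + 25 years → 20 October 2013.
Terminal disclaimer: HD-392890 expires on the earlier of 12 September 2013 and 20 October 2013.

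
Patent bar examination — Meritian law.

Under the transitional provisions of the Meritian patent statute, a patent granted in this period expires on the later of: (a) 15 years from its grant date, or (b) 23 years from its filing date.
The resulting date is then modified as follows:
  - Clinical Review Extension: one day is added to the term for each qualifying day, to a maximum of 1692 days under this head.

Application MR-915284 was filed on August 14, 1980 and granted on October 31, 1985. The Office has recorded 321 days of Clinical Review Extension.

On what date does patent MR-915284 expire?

2004-06-30

(a) grant + 15 years → 31 October 2000.
(b) filing + 23 years → 14 August 2003.
Later of the two: 14 August 2003.
Clinical Review Extension: 321 days (within the 1692-day cap) → +321 days → 30 June 2004.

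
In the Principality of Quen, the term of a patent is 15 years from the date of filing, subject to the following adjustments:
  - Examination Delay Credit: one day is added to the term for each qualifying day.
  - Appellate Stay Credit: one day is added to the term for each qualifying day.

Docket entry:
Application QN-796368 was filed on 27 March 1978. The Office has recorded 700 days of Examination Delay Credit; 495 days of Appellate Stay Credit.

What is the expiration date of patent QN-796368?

1996-07-04

Base term: filing date + 15 years → 27 March 1993.
Examination Delay Credit: +700 days → 25 February 1995.
Appellate Stay Credit: +495 days → 4 July 1996.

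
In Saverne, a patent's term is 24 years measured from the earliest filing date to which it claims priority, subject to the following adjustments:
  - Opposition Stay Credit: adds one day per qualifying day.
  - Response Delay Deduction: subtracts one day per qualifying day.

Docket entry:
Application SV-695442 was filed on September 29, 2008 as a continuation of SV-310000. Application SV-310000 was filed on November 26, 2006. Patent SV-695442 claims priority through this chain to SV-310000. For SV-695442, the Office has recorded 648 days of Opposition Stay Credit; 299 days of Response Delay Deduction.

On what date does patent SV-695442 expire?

Earliest priority filing: 26 November 2006.
Base term: 26 November 2006 + 24 years → 26 November 2030.
Opposition Stay Credit: +648 days → 4 September 2032.
Response Delay Deduction: −299 days → 10 November 2031.

November 10, 2031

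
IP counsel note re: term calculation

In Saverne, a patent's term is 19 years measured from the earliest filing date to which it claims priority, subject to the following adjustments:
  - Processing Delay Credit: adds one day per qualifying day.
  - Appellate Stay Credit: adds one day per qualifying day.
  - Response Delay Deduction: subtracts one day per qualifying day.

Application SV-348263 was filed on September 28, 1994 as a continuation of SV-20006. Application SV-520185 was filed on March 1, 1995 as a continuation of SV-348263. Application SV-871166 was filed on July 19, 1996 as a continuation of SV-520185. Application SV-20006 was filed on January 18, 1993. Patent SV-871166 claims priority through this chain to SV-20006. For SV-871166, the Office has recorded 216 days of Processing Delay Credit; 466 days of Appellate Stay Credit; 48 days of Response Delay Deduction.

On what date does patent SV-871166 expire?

Earliest priority filing: 18 January 1993.
Base term: 18 January 1993 + 19 years → 18 January 2012.
Processing Delay Credit: +216 days → 21 August 2012.
Appellate Stay Credit: +466 days → 30 November 2013.
Response Delay Deduction: −48 days → 13 October 2013.

October 13, 2013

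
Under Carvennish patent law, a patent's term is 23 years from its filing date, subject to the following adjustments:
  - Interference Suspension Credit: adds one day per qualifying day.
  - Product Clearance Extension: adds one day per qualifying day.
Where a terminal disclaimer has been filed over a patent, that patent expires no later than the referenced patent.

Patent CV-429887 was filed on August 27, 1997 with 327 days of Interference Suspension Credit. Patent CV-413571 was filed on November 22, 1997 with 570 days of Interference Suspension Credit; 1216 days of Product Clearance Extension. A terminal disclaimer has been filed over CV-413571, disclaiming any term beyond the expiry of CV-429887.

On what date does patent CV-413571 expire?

2021-07-20

Natural term of CV-413571:
  Base: filing + 23 years → 22 November 2020.
  Interference Suspension Credit: +570 days → 15 June 2022.
  Product Clearance Extension: +1216 days → 13 October 2025.
Expiry of referenced patent CV-429887:
  Base: filing + 23 years → 27 August 2020.
  Interference Suspension Credit: +327 days → 20 July 2021.
Terminal disclaimer: CV-413571 expires on the earlier of 13 October 2025 and 20 July 2021.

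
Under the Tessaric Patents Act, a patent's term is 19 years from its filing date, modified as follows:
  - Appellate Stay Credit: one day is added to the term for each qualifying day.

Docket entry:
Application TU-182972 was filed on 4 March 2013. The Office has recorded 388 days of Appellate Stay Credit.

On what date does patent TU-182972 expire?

2033-03-27

Base term: filing date + 19 years → 4 March 2032.
Appellate Stay Credit: +388 days → 27 March 2033.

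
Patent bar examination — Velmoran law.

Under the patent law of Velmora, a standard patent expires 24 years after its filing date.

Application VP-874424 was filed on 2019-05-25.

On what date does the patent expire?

2043-05-25

Filing date + 24 years → 25 May 2043.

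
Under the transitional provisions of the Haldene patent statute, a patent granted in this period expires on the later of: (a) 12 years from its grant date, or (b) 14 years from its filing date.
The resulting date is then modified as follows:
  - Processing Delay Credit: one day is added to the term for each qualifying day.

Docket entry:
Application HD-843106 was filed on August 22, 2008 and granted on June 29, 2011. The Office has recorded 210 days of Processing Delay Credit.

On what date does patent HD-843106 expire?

(a) grant + 12 years → 29 June 2023.
(b) filing + 14 years → 22 August 2022.
Later of the two: 29 June 2023.
Processing Delay Credit: +210 days → 25 January 2024.

2024-01-25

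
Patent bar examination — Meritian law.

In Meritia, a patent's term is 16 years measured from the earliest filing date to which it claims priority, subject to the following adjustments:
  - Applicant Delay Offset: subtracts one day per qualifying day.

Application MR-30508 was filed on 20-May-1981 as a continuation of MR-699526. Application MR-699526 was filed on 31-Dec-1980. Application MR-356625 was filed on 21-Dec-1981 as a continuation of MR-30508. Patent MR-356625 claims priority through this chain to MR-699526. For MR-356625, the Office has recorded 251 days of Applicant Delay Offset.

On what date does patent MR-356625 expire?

1996-04-24

Earliest priority filing: 31 December 1980.
Base term: 31 December 1980 + 16 years → 31 December 1996.
Applicant Delay Offset: −251 days → 24 April 1996.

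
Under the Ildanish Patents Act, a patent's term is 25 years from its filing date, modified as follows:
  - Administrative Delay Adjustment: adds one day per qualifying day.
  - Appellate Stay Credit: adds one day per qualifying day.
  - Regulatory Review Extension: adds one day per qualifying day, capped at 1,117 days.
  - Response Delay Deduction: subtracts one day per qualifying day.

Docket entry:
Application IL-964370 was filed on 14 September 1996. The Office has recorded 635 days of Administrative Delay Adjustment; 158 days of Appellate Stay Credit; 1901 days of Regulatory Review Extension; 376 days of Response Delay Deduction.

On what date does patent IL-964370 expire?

Base term: filing date + 25 years → 14 September 2021.
Administrative Delay Adjustment: +635 days → 11 June 2023.
Appellate Stay Credit: +158 days → 16 November 2023.
Regulatory Review Extension: 1901 days claimed exceeds the 1117-day cap, so +1117 days → 7 December 2026.
Response Delay Deduction: −376 days → 26 November 2025.

November 26, 2025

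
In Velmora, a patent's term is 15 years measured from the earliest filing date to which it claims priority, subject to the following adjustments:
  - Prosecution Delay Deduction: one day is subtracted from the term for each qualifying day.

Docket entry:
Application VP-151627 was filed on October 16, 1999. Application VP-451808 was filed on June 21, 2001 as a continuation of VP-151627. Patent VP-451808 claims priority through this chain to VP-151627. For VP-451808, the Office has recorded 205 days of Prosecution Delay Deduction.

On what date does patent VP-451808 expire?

Earliest priority filing: 16 October 1999.
Base term: 16 October 1999 + 15 years → 16 October 2014.
Prosecution Delay Deduction: −205 days → 25 March 2014.

2014-03-25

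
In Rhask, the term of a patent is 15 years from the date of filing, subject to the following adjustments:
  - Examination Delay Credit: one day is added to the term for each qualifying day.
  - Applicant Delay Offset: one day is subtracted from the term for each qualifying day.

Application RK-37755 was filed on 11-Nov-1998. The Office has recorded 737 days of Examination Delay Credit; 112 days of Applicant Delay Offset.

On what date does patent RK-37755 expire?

Base term: filing date + 15 years → 11 November 2013.
Examination Delay Credit: +737 days → 18 November 2015.
Applicant Delay Offset: −112 days → 29 July 2015.

July 29, 2015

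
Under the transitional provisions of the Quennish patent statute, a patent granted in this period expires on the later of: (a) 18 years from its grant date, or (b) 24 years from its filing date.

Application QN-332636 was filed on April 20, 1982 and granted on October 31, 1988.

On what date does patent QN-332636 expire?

(a) grant + 18 years → 31 October 2006.
(b) filing + 24 years → 20 April 2006.
Later of the two: 31 October 2006.

2006-10-31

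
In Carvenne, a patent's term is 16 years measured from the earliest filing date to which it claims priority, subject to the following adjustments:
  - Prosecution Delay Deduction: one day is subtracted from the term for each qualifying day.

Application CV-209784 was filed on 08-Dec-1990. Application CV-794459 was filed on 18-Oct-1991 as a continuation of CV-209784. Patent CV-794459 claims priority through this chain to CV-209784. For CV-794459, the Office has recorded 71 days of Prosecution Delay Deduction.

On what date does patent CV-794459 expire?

Earliest priority filing: 8 December 1990.
Base term: 8 December 1990 + 16 years → 8 December 2006.
Prosecution Delay Deduction: −71 days → 28 September 2006.

2006-09-28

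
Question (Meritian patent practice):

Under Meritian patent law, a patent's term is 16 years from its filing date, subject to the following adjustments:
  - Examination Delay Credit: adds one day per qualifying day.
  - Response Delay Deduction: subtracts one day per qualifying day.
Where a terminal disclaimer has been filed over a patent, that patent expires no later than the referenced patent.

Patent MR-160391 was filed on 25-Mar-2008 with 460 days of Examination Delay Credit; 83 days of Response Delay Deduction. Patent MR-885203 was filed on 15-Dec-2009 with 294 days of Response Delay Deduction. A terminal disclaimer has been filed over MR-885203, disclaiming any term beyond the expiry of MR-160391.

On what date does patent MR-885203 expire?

Natural term of MR-885203:
  Base: filing + 16 years → 15 December 2025.
  Response Delay Deduction: −294 days → 24 February 2025.
Expiry of referenced patent MR-160391:
  Base: filing + 16 years → 25 March 2024.
  Examination Delay Credit: +460 days → 28 June 2025.
  Response Delay Deduction: −83 days → 6 April 2025.
Terminal disclaimer: MR-885203 expires on the earlier of 24 February 2025 and 6 April 2025.

February 24, 2025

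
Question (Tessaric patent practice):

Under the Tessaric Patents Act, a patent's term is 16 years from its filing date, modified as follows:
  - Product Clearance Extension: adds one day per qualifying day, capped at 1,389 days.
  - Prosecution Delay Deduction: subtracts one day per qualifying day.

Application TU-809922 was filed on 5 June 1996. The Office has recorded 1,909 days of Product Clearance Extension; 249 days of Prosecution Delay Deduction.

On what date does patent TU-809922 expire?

July 20, 2015

Base term: filing date + 16 years → 5 June 2012.
Product Clearance Extension: 1909 days claimed exceeds the 1389-day cap, so +1389 days → 25 March 2016.
Prosecution Delay Deduction: −249 days → 20 July 2015.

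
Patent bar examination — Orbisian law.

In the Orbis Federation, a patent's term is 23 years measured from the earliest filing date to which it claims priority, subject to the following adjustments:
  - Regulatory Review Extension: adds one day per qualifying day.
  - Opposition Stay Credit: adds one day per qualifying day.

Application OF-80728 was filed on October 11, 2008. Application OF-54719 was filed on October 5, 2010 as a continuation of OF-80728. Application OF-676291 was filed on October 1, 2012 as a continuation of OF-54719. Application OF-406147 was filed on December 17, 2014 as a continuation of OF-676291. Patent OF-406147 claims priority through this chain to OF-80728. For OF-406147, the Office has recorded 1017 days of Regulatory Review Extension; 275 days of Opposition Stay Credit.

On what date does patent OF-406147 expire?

Earliest priority filing: 11 October 2008.
Base term: 11 October 2008 + 23 years → 11 October 2031.
Regulatory Review Extension: +1017 days → 24 July 2034.
Opposition Stay Credit: +275 days → 25 April 2035.

2035-04-25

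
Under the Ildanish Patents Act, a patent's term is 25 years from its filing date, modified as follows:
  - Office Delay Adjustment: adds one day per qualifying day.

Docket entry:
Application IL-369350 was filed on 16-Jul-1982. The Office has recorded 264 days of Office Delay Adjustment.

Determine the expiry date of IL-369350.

Base term: filing date + 25 years → 16 July 2007.
Office Delay Adjustment: +264 days → 5 April 2008.

2008-04-05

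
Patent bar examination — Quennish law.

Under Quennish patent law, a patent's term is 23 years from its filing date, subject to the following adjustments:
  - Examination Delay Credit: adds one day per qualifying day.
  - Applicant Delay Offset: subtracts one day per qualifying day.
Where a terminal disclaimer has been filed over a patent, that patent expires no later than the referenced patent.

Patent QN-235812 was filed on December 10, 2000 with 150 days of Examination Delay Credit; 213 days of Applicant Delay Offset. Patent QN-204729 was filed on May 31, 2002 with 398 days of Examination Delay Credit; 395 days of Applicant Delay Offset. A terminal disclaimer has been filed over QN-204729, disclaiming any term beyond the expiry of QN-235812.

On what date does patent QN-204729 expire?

Natural term of QN-204729:
  Base: filing + 23 years → 31 May 2025.
  Examination Delay Credit: +398 days → 3 July 2026.
  Applicant Delay Offset: −395 days → 3 June 2025.
Expiry of referenced patent QN-235812:
  Base: filing + 23 years → 10 December 2023.
  Examination Delay Credit: +150 days → 8 May 2024.
  Applicant Delay Offset: −213 days → 8 October 2023.
Terminal disclaimer: QN-204729 expires on the earlier of 3 June 2025 and 8 October 2023.

2023-10-08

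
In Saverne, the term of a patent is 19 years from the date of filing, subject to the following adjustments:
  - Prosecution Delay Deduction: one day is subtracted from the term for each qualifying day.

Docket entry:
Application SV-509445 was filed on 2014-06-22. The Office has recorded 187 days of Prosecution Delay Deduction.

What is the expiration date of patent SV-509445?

December 17, 2032

Base term: filing date + 19 years → 22 June 2033.
Prosecution Delay Deduction: −187 days → 17 December 2032.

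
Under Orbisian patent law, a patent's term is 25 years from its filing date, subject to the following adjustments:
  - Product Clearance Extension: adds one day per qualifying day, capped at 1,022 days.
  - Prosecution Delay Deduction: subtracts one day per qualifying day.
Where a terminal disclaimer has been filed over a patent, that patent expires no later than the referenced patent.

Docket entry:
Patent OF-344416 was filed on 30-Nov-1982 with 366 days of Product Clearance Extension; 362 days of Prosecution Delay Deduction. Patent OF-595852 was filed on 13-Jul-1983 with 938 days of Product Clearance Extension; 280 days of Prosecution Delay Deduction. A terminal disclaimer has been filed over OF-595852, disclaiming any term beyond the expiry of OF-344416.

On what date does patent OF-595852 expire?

December 4, 2007

Natural term of OF-595852:
  Base: filing + 25 years → 13 July 2008.
  Product Clearance Extension: 938 days (within the 1022-day cap) → +938 days → 6 February 2011.
  Prosecution Delay Deduction: −280 days → 2 May 2010.
Expiry of referenced patent OF-344416:
  Base: filing + 25 years → 30 November 2007.
  Product Clearance Extension: 366 days (within the 1022-day cap) → +366 days → 30 November 2008.
  Prosecution Delay Deduction: −362 days → 4 December 2007.
Terminal disclaimer: OF-595852 expires on the earlier of 2 May 2010 and 4 December 2007.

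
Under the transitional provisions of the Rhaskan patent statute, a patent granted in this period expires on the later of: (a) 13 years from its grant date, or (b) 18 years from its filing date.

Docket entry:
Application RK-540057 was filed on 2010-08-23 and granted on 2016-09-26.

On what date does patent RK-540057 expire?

(a) grant + 13 years → 26 September 2029.
(b) filing + 18 years → 23 August 2028.
Later of the two: 26 September 2029.

2029-09-26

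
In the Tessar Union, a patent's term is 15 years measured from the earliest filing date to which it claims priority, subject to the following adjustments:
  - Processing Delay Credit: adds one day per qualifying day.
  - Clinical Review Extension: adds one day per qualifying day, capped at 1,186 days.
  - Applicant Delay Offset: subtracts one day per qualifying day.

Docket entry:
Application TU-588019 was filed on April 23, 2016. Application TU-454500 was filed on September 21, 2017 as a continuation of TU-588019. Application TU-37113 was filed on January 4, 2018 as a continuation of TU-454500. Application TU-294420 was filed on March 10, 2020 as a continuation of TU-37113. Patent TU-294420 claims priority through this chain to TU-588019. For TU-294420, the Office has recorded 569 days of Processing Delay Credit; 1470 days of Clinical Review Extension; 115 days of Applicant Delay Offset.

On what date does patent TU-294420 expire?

October 19, 2035

Earliest priority filing: 23 April 2016.
Base term: 23 April 2016 + 15 years → 23 April 2031.
Processing Delay Credit: +569 days → 12 November 2032.
Clinical Review Extension: 1470 days claimed exceeds the 1186-day cap, so +1186 days → 11 February 2036.
Applicant Delay Offset: −115 days → 19 October 2035.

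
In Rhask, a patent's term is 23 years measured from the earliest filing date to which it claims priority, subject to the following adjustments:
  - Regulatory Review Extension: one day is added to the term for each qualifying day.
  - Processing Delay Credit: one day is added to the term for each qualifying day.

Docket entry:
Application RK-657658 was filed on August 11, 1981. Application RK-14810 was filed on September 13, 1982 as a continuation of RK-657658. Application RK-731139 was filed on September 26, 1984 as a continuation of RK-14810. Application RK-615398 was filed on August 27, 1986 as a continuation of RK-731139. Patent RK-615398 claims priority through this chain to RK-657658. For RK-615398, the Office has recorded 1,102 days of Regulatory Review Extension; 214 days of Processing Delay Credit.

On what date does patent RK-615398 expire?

March 19, 2008

Earliest priority filing: 11 August 1981.
Base term: 11 August 1981 + 23 years → 11 August 2004.
Regulatory Review Extension: +1102 days → 18 August 2007.
Processing Delay Credit: +214 days → 19 March 2008.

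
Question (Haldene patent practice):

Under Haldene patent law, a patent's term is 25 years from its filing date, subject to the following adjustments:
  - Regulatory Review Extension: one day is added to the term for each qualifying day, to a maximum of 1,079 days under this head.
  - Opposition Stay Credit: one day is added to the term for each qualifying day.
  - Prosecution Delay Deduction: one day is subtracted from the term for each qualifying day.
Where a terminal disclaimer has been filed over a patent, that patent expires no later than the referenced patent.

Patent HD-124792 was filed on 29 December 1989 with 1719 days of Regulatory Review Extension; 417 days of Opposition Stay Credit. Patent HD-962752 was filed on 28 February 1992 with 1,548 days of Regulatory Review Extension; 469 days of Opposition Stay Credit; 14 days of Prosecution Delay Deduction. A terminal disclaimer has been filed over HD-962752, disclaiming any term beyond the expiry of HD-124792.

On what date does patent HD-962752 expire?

Natural term of HD-962752:
  Base: filing + 25 years → 28 February 2017.
  Regulatory Review Extension: 1548 days claimed exceeds the 1079-day cap, so +1079 days → 12 February 2020.
  Opposition Stay Credit: +469 days → 26 May 2021.
  Prosecution Delay Deduction: −14 days → 12 May 2021.
Expiry of referenced patent HD-124792:
  Base: filing + 25 years → 29 December 2014.
  Regulatory Review Extension: 1719 days claimed exceeds the 1079-day cap, so +1079 days → 12 December 2017.
  Opposition Stay Credit: +417 days → 2 February 2019.
Terminal disclaimer: HD-962752 expires on the earlier of 12 May 2021 and 2 February 2019.

February 2, 2019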